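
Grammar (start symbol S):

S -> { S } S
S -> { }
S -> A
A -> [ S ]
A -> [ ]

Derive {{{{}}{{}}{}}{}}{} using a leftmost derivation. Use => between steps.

S => {S}S => {{S}S}S => {{{S}S}S}S => {{{{}}S}S}S => {{{{}}{S}S}S}S => {{{{}}{{}}S}S}S => {{{{}}{{}}{}}S}S => {{{{}}{{}}{}}{}}S => {{{{}}{{}}{}}{}}{}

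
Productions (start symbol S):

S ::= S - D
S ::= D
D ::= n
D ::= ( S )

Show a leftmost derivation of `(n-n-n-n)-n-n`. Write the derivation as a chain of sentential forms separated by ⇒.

S ⇒ S-D ⇒ S-D-D ⇒ D-D-D ⇒ (S)-D-D ⇒ (S-D)-D-D ⇒ (S-D-D)-D-D ⇒ (S-D-D-D)-D-D ⇒ (D-D-D-D)-D-D ⇒ (n-D-D-D)-D-D ⇒ (n-n-D-D)-D-D ⇒ (n-n-n-D)-D-D ⇒ (n-n-n-n)-D-D ⇒ (n-n-n-n)-n-D ⇒ (n-n-n-n)-n-n

S ⇒ S-D   [S ::= S - D]
S-D ⇒ S-D-D   [S ::= S - D]
S-D-D ⇒ D-D-D   [S ::= D]
D-D-D ⇒ (S)-D-D   [D ::= ( S )]
(S)-D-D ⇒ (S-D)-D-D   [S ::= S - D]
(S-D)-D-D ⇒ (S-D-D)-D-D   [S ::= S - D]
(S-D-D)-D-D ⇒ (S-D-D-D)-D-D   [S ::= S - D]
(S-D-D-D)-D-D ⇒ (D-D-D-D)-D-D   [S ::= D]
(D-D-D-D)-D-D ⇒ (n-D-D-D)-D-D   [D ::= n]
(n-D-D-D)-D-D ⇒ (n-n-D-D)-D-D   [D ::= n]
(n-n-D-D)-D-D ⇒ (n-n-n-D)-D-D   [D ::= n]
(n-n-n-D)-D-D ⇒ (n-n-n-n)-D-D   [D ::= n]
(n-n-n-n)-D-D ⇒ (n-n-n-n)-n-D   [D ::= n]
(n-n-n-n)-n-D ⇒ (n-n-n-n)-n-n   [D ::= n]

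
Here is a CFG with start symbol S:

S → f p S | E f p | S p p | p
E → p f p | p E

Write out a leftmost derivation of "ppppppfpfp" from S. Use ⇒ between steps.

S ⇒ Efp   [S → E f p]
Efp ⇒ pEfp   [E → p E]
pEfp ⇒ ppEfp   [E → p E]
ppEfp ⇒ pppEfp   [E → p E]
pppEfp ⇒ ppppEfp   [E → p E]
ppppEfp ⇒ pppppEfp   [E → p E]
pppppEfp ⇒ ppppppfpfp   [E → p f p]

S⇒Efp⇒pEfp⇒ppEfp⇒pppEfp⇒ppppEfp⇒pppppEfp⇒ppppppfpfp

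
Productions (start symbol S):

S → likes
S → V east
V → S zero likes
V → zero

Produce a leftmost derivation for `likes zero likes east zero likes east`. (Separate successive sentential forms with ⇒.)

S ⇒ V east ⇒ S zero likes east ⇒ V east zero likes east ⇒ S zero likes east zero likes east ⇒ likes zero likes east zero likes east

S ⇒ V east   [S → V east]
V east ⇒ S zero likes east   [V → S zero likes]
S zero likes east ⇒ V east zero likes east   [S → V east]
V east zero likes east ⇒ S zero likes east zero likes east   [V → S zero likes]
S zero likes east zero likes east ⇒ likes zero likes east zero likes east   [S → likes]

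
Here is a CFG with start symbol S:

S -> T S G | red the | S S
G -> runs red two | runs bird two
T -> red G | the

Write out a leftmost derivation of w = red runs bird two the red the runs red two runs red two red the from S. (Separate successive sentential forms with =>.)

S => S S   [S -> S S]
S S => T S G S   [S -> T S G]
T S G S => red G S G S   [T -> red G]
red G S G S => red runs bird two S G S   [G -> runs bird two]
red runs bird two S G S => red runs bird two T S G G S   [S -> T S G]
red runs bird two T S G G S => red runs bird two the S G G S   [T -> the]
red runs bird two the S G G S => red runs bird two the red the G G S   [S -> red the]
red runs bird two the red the G G S => red runs bird two the red the runs red two G S   [G -> runs red two]
red runs bird two the red the runs red two G S => red runs bird two the red the runs red two runs red two S   [G -> runs red two]
red runs bird two the red the runs red two runs red two S => red runs bird two the red the runs red two runs red two red the   [S -> red the]

S => S S => T S G S => red G S G S => red runs bird two S G S => red runs bird two T S G G S => red runs bird two the S G G S => red runs bird two the red the G G S => red runs bird two the red the runs red two G S => red runs bird two the red the runs red two runs red two S => red runs bird two the red the runs red two runs red two red the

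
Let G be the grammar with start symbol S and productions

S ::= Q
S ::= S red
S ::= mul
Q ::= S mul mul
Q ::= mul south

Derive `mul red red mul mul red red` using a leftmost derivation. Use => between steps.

S => S red => S red red => Q red red => S mul mul red red => S red mul mul red red => S red red mul mul red red => mul red red mul mul red red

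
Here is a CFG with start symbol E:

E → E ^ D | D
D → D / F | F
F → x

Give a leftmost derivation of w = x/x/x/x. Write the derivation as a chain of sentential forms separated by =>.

E=>D=>D/F=>D/F/F=>D/F/F/F=>F/F/F/F=>x/F/F/F=>x/x/F/F=>x/x/x/F=>x/x/x/x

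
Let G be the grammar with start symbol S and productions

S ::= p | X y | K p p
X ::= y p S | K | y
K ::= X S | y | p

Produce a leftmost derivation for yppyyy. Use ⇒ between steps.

S⇒Xy⇒Ky⇒XSy⇒ypSSy⇒yppSy⇒yppXyy⇒yppyyy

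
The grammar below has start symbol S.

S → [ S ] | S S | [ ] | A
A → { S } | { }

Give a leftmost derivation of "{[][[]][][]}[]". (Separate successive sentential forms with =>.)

S => SS => AS => {S}S => {SS}S => {SSS}S => {[]SS}S => {[]SSS}S => {[][S]SS}S => {[][[]]SS}S => {[][[]][]S}S => {[][[]][][]}S => {[][[]][][]}[]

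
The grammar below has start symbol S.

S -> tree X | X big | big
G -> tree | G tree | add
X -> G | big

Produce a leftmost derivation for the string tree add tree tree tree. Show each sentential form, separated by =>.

S => tree X   [S -> tree X]
tree X => tree G   [X -> G]
tree G => tree G tree   [G -> G tree]
tree G tree => tree G tree tree   [G -> G tree]
tree G tree tree => tree G tree tree tree   [G -> G tree]
tree G tree tree tree => tree add tree tree tree   [G -> add]

S => tree X => tree G => tree G tree => tree G tree tree => tree G tree tree tree => tree add tree tree tree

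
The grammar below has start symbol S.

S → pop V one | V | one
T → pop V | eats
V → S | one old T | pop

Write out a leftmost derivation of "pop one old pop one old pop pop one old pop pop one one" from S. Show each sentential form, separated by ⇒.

S ⇒ pop V one   [S → pop V one]
pop V one ⇒ pop one old T one   [V → one old T]
pop one old T one ⇒ pop one old pop V one   [T → pop V]
pop one old pop V one ⇒ pop one old pop one old T one   [V → one old T]
pop one old pop one old T one ⇒ pop one old pop one old pop V one   [T → pop V]
pop one old pop one old pop V one ⇒ pop one old pop one old pop S one   [V → S]
pop one old pop one old pop S one ⇒ pop one old pop one old pop pop V one one   [S → pop V one]
pop one old pop one old pop pop V one one ⇒ pop one old pop one old pop pop one old T one one   [V → one old T]
pop one old pop one old pop pop one old T one one ⇒ pop one old pop one old pop pop one old pop V one one   [T → pop V]
pop one old pop one old pop pop one old pop V one one ⇒ pop one old pop one old pop pop one old pop pop one one   [V → pop]

S ⇒ pop V one ⇒ pop one old T one ⇒ pop one old pop V one ⇒ pop one old pop one old T one ⇒ pop one old pop one old pop V one ⇒ pop one old pop one old pop S one ⇒ pop one old pop one old pop pop V one one ⇒ pop one old pop one old pop pop one old T one one ⇒ pop one old pop one old pop pop one old pop V one one ⇒ pop one old pop one old pop pop one old pop pop one one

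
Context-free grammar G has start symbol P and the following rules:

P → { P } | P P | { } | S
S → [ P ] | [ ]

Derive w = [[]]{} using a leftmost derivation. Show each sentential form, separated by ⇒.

P⇒PP⇒SP⇒[P]P⇒[S]P⇒[[]]P⇒[[]]{}

P ⇒ PP   [P → P P]
PP ⇒ SP   [P → S]
SP ⇒ [P]P   [S → [ P ]]
[P]P ⇒ [S]P   [P → S]
[S]P ⇒ [[]]P   [S → [ ]]
[[]]P ⇒ [[]]{}   [P → { }]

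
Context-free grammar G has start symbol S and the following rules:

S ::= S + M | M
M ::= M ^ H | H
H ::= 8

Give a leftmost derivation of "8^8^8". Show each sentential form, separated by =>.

S => M   [S ::= M]
M => M^H   [M ::= M ^ H]
M^H => M^H^H   [M ::= M ^ H]
M^H^H => H^H^H   [M ::= H]
H^H^H => 8^H^H   [H ::= 8]
8^H^H => 8^8^H   [H ::= 8]
8^8^H => 8^8^8   [H ::= 8]

S=>M=>M^H=>M^H^H=>H^H^H=>8^H^H=>8^8^H=>8^8^8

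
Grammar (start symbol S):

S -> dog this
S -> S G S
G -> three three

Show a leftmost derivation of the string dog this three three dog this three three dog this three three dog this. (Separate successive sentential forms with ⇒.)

S ⇒ S G S ⇒ S G S G S ⇒ S G S G S G S ⇒ dog this G S G S G S ⇒ dog this three three S G S G S ⇒ dog this three three dog this G S G S ⇒ dog this three three dog this three three S G S ⇒ dog this three three dog this three three dog this G S ⇒ dog this three three dog this three three dog this three three S ⇒ dog this three three dog this three three dog this three three dog this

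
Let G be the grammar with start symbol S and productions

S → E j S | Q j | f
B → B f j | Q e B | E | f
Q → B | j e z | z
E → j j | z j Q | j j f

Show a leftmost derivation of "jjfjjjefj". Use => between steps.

S=>EjS=>jjfjS=>jjfjQj=>jjfjBj=>jjfjQeBj=>jjfjBeBj=>jjfjEeBj=>jjfjjjeBj=>jjfjjjefj

S => EjS   [S → E j S]
EjS => jjfjS   [E → j j f]
jjfjS => jjfjQj   [S → Q j]
jjfjQj => jjfjBj   [Q → B]
jjfjBj => jjfjQeBj   [B → Q e B]
jjfjQeBj => jjfjBeBj   [Q → B]
jjfjBeBj => jjfjEeBj   [B → E]
jjfjEeBj => jjfjjjeBj   [E → j j]
jjfjjjeBj => jjfjjjefj   [B → f]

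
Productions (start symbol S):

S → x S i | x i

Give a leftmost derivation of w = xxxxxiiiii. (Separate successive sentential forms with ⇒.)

S⇒xSi⇒xxSii⇒xxxSiii⇒xxxxSiiii⇒xxxxxiiiii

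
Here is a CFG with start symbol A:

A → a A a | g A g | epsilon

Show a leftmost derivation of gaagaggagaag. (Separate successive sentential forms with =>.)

A => gAg   [A → g A g]
gAg => gaAag   [A → a A a]
gaAag => gaaAaag   [A → a A a]
gaaAaag => gaagAgaag   [A → g A g]
gaagAgaag => gaagaAagaag   [A → a A a]
gaagaAagaag => gaagagAgagaag   [A → g A g]
gaagagAgagaag => gaagaggagaag   [A → epsilon]

A => gAg => gaAag => gaaAaag => gaagAgaag => gaagaAagaag => gaagagAgagaag => gaagaggagaag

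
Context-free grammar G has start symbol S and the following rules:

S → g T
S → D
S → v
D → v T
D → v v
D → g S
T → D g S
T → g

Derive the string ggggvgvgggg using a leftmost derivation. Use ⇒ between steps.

S ⇒ gT ⇒ gDgS ⇒ ggSgS ⇒ gggTgS ⇒ gggDgSgS ⇒ ggggSgSgS ⇒ ggggvgSgS ⇒ ggggvgDgS ⇒ ggggvgvTgS ⇒ ggggvgvggS ⇒ ggggvgvgggT ⇒ ggggvgvgggg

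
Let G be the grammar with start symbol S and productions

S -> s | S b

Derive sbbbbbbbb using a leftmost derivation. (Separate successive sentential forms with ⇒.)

S ⇒ Sb   [S -> S b]
Sb ⇒ Sbb   [S -> S b]
Sbb ⇒ Sbbb   [S -> S b]
Sbbb ⇒ Sbbbb   [S -> S b]
Sbbbb ⇒ Sbbbbb   [S -> S b]
Sbbbbb ⇒ Sbbbbbb   [S -> S b]
Sbbbbbb ⇒ Sbbbbbbb   [S -> S b]
Sbbbbbbb ⇒ Sbbbbbbbb   [S -> S b]
Sbbbbbbbb ⇒ sbbbbbbbb   [S -> s]

S ⇒ Sb ⇒ Sbb ⇒ Sbbb ⇒ Sbbbb ⇒ Sbbbbb ⇒ Sbbbbbb ⇒ Sbbbbbbb ⇒ Sbbbbbbbb ⇒ sbbbbbbbb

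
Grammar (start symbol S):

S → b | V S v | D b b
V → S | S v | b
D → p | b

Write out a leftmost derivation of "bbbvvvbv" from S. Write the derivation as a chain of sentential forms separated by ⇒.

S ⇒ VSv   [S → V S v]
VSv ⇒ SvSv   [V → S v]
SvSv ⇒ VSvvSv   [S → V S v]
VSvvSv ⇒ bSvvSv   [V → b]
bSvvSv ⇒ bVSvvvSv   [S → V S v]
bVSvvvSv ⇒ bSSvvvSv   [V → S]
bSSvvvSv ⇒ bbSvvvSv   [S → b]
bbSvvvSv ⇒ bbbvvvSv   [S → b]
bbbvvvSv ⇒ bbbvvvbv   [S → b]

S⇒VSv⇒SvSv⇒VSvvSv⇒bSvvSv⇒bVSvvvSv⇒bSSvvvSv⇒bbSvvvSv⇒bbbvvvSv⇒bbbvvvbv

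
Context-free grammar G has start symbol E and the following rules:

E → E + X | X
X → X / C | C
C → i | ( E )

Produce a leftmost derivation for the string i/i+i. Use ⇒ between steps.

E ⇒ E+X ⇒ X+X ⇒ X/C+X ⇒ C/C+X ⇒ i/C+X ⇒ i/i+X ⇒ i/i+C ⇒ i/i+i

E ⇒ E+X   [E → E + X]
E+X ⇒ X+X   [E → X]
X+X ⇒ X/C+X   [X → X / C]
X/C+X ⇒ C/C+X   [X → C]
C/C+X ⇒ i/C+X   [C → i]
i/C+X ⇒ i/i+X   [C → i]
i/i+X ⇒ i/i+C   [X → C]
i/i+C ⇒ i/i+i   [C → i]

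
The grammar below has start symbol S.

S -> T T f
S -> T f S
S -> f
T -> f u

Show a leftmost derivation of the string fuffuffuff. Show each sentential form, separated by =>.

S => TfS   [S -> T f S]
TfS => fufS   [T -> f u]
fufS => fufTfS   [S -> T f S]
fufTfS => fuffufS   [T -> f u]
fuffufS => fuffufTfS   [S -> T f S]
fuffufTfS => fuffuffufS   [T -> f u]
fuffuffufS => fuffuffuff   [S -> f]

S => TfS => fufS => fufTfS => fuffufS => fuffufTfS => fuffuffufS => fuffuffuff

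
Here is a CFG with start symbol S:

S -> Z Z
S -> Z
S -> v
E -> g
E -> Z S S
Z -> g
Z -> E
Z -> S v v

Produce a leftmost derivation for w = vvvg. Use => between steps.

S => ZZ => SvvZ => vvvZ => vvvE => vvvg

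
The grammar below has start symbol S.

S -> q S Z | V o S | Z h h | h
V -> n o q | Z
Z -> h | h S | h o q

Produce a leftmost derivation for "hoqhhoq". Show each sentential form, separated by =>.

S => VoS => ZoS => hoS => hoqSZ => hoqhZ => hoqhhoq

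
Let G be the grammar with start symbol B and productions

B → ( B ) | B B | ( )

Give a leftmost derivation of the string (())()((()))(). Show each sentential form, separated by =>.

B=>BB=>BBB=>BBBB=>(B)BBB=>(())BBB=>(())()BB=>(())()(B)B=>(())()((B))B=>(())()((()))B=>(())()((()))()

B => BB   [B → B B]
BB => BBB   [B → B B]
BBB => BBBB   [B → B B]
BBBB => (B)BBB   [B → ( B )]
(B)BBB => (())BBB   [B → ( )]
(())BBB => (())()BB   [B → ( )]
(())()BB => (())()(B)B   [B → ( B )]
(())()(B)B => (())()((B))B   [B → ( B )]
(())()((B))B => (())()((()))B   [B → ( )]
(())()((()))B => (())()((()))()   [B → ( )]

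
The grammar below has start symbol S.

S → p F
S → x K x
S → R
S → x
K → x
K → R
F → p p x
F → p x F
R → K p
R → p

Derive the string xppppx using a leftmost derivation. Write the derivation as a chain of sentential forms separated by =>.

S=>xKx=>xRx=>xKpx=>xRpx=>xKppx=>xRppx=>xKpppx=>xRpppx=>xppppx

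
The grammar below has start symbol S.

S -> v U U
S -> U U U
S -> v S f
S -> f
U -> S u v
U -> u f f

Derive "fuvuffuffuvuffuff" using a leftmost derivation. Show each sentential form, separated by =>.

S => UUU   [S -> U U U]
UUU => SuvUU   [U -> S u v]
SuvUU => UUUuvUU   [S -> U U U]
UUUuvUU => SuvUUuvUU   [U -> S u v]
SuvUUuvUU => fuvUUuvUU   [S -> f]
fuvUUuvUU => fuvuffUuvUU   [U -> u f f]
fuvuffUuvUU => fuvuffuffuvUU   [U -> u f f]
fuvuffuffuvUU => fuvuffuffuvuffU   [U -> u f f]
fuvuffuffuvuffU => fuvuffuffuvuffuff   [U -> u f f]

S=>UUU=>SuvUU=>UUUuvUU=>SuvUUuvUU=>fuvUUuvUU=>fuvuffUuvUU=>fuvuffuffuvUU=>fuvuffuffuvuffU=>fuvuffuffuvuffuff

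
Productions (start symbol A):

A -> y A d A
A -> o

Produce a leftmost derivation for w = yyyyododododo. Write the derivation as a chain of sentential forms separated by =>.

A => yAdA => yyAdAdA => yyyAdAdAdA => yyyyAdAdAdAdA => yyyyodAdAdAdA => yyyyododAdAdA => yyyyodododAdA => yyyyododododA => yyyyododododo

A => yAdA   [A -> y A d A]
yAdA => yyAdAdA   [A -> y A d A]
yyAdAdA => yyyAdAdAdA   [A -> y A d A]
yyyAdAdAdA => yyyyAdAdAdAdA   [A -> y A d A]
yyyyAdAdAdAdA => yyyyodAdAdAdA   [A -> o]
yyyyodAdAdAdA => yyyyododAdAdA   [A -> o]
yyyyododAdAdA => yyyyodododAdA   [A -> o]
yyyyodododAdA => yyyyododododA   [A -> o]
yyyyododododA => yyyyododododo   [A -> o]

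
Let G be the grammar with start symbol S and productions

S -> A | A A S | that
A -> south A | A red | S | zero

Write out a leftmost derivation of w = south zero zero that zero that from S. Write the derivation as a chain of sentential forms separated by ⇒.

S ⇒ A A S ⇒ S A S ⇒ A A S A S ⇒ south A A S A S ⇒ south zero A S A S ⇒ south zero zero S A S ⇒ south zero zero that A S ⇒ south zero zero that zero S ⇒ south zero zero that zero that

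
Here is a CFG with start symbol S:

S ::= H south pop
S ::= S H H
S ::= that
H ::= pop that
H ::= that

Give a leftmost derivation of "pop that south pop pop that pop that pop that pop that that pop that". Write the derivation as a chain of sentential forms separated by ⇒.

S ⇒ S H H ⇒ S H H H H ⇒ S H H H H H H ⇒ H south pop H H H H H H ⇒ pop that south pop H H H H H H ⇒ pop that south pop pop that H H H H H ⇒ pop that south pop pop that pop that H H H H ⇒ pop that south pop pop that pop that pop that H H H ⇒ pop that south pop pop that pop that pop that pop that H H ⇒ pop that south pop pop that pop that pop that pop that that H ⇒ pop that south pop pop that pop that pop that pop that that pop that

S ⇒ S H H   [S ::= S H H]
S H H ⇒ S H H H H   [S ::= S H H]
S H H H H ⇒ S H H H H H H   [S ::= S H H]
S H H H H H H ⇒ H south pop H H H H H H   [S ::= H south pop]
H south pop H H H H H H ⇒ pop that south pop H H H H H H   [H ::= pop that]
pop that south pop H H H H H H ⇒ pop that south pop pop that H H H H H   [H ::= pop that]
pop that south pop pop that H H H H H ⇒ pop that south pop pop that pop that H H H H   [H ::= pop that]
pop that south pop pop that pop that H H H H ⇒ pop that south pop pop that pop that pop that H H H   [H ::= pop that]
pop that south pop pop that pop that pop that H H H ⇒ pop that south pop pop that pop that pop that pop that H H   [H ::= pop that]
pop that south pop pop that pop that pop that pop that H H ⇒ pop that south pop pop that pop that pop that pop that that H   [H ::= that]
pop that south pop pop that pop that pop that pop that that H ⇒ pop that south pop pop that pop that pop that pop that that pop that   [H ::= pop that]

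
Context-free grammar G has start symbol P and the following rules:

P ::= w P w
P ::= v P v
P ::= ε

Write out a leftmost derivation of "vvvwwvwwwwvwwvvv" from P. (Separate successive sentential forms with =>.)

P => vPv   [P ::= v P v]
vPv => vvPvv   [P ::= v P v]
vvPvv => vvvPvvv   [P ::= v P v]
vvvPvvv => vvvwPwvvv   [P ::= w P w]
vvvwPwvvv => vvvwwPwwvvv   [P ::= w P w]
vvvwwPwwvvv => vvvwwvPvwwvvv   [P ::= v P v]
vvvwwvPvwwvvv => vvvwwvwPwvwwvvv   [P ::= w P w]
vvvwwvwPwvwwvvv => vvvwwvwwPwwvwwvvv   [P ::= w P w]
vvvwwvwwPwwvwwvvv => vvvwwvwwwwvwwvvv   [P ::= ε]

P => vPv => vvPvv => vvvPvvv => vvvwPwvvv => vvvwwPwwvvv => vvvwwvPvwwvvv => vvvwwvwPwvwwvvv => vvvwwvwwPwwvwwvvv => vvvwwvwwwwvwwvvv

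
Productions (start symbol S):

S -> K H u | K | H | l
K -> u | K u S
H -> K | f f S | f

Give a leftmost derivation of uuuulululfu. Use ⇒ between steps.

S ⇒ KHu ⇒ KuSHu ⇒ KuSuSHu ⇒ KuSuSuSHu ⇒ KuSuSuSuSHu ⇒ uuSuSuSuSHu ⇒ uuKuSuSuSHu ⇒ uuuuSuSuSHu ⇒ uuuuluSuSHu ⇒ uuuululuSHu ⇒ uuuulululHu ⇒ uuuulululfu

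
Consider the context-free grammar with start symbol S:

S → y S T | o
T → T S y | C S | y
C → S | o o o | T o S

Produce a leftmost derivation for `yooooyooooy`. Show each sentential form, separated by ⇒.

S ⇒ yST ⇒ yoT ⇒ yoTSy ⇒ yoCSSy ⇒ yoToSSSy ⇒ yoTSyoSSSy ⇒ yoCSSyoSSSy ⇒ yoSSSyoSSSy ⇒ yooSSyoSSSy ⇒ yoooSyoSSSy ⇒ yooooyoSSSy ⇒ yooooyooSSy ⇒ yooooyoooSy ⇒ yooooyooooy

S ⇒ yST   [S → y S T]
yST ⇒ yoT   [S → o]
yoT ⇒ yoTSy   [T → T S y]
yoTSy ⇒ yoCSSy   [T → C S]
yoCSSy ⇒ yoToSSSy   [C → T o S]
yoToSSSy ⇒ yoTSyoSSSy   [T → T S y]
yoTSyoSSSy ⇒ yoCSSyoSSSy   [T → C S]
yoCSSyoSSSy ⇒ yoSSSyoSSSy   [C → S]
yoSSSyoSSSy ⇒ yooSSyoSSSy   [S → o]
yooSSyoSSSy ⇒ yoooSyoSSSy   [S → o]
yoooSyoSSSy ⇒ yooooyoSSSy   [S → o]
yooooyoSSSy ⇒ yooooyooSSy   [S → o]
yooooyooSSy ⇒ yooooyoooSy   [S → o]
yooooyoooSy ⇒ yooooyooooy   [S → o]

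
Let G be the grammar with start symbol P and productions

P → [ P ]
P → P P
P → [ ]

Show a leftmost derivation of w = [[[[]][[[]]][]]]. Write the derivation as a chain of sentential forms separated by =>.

P => [P] => [[P]] => [[PP]] => [[PPP]] => [[[P]PP]] => [[[[]]PP]] => [[[[]][P]P]] => [[[[]][[P]]P]] => [[[[]][[[]]]P]] => [[[[]][[[]]][]]]

P => [P]   [P → [ P ]]
[P] => [[P]]   [P → [ P ]]
[[P]] => [[PP]]   [P → P P]
[[PP]] => [[PPP]]   [P → P P]
[[PPP]] => [[[P]PP]]   [P → [ P ]]
[[[P]PP]] => [[[[]]PP]]   [P → [ ]]
[[[[]]PP]] => [[[[]][P]P]]   [P → [ P ]]
[[[[]][P]P]] => [[[[]][[P]]P]]   [P → [ P ]]
[[[[]][[P]]P]] => [[[[]][[[]]]P]]   [P → [ ]]
[[[[]][[[]]]P]] => [[[[]][[[]]][]]]   [P → [ ]]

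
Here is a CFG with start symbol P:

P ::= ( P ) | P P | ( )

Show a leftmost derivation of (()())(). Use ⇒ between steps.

P ⇒ PP ⇒ (P)P ⇒ (PP)P ⇒ (()P)P ⇒ (()())P ⇒ (()())()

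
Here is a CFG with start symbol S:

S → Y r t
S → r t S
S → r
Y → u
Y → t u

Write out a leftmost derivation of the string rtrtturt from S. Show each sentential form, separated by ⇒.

S ⇒ rtS ⇒ rtrtS ⇒ rtrtYrt ⇒ rtrtturt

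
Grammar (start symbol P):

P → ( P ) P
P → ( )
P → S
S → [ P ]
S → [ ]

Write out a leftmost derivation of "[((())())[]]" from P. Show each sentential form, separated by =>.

P => S => [P] => [(P)P] => [((P)P)P] => [((())P)P] => [((())())P] => [((())())S] => [((())())[]]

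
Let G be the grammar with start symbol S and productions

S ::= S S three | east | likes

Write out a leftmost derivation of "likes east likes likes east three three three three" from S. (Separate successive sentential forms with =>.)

S => S S three => likes S three => likes S S three three => likes east S three three => likes east S S three three three => likes east likes S three three three => likes east likes S S three three three three => likes east likes likes S three three three three => likes east likes likes east three three three three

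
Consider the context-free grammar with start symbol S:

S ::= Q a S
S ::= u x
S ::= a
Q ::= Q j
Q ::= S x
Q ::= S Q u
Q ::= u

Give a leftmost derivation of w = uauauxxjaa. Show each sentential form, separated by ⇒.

S ⇒ QaS ⇒ QjaS ⇒ SxjaS ⇒ QaSxjaS ⇒ uaSxjaS ⇒ uaQaSxjaS ⇒ uauaSxjaS ⇒ uauauxxjaS ⇒ uauauxxjaa

S ⇒ QaS   [S ::= Q a S]
QaS ⇒ QjaS   [Q ::= Q j]
QjaS ⇒ SxjaS   [Q ::= S x]
SxjaS ⇒ QaSxjaS   [S ::= Q a S]
QaSxjaS ⇒ uaSxjaS   [Q ::= u]
uaSxjaS ⇒ uaQaSxjaS   [S ::= Q a S]
uaQaSxjaS ⇒ uauaSxjaS   [Q ::= u]
uauaSxjaS ⇒ uauauxxjaS   [S ::= u x]
uauauxxjaS ⇒ uauauxxjaa   [S ::= a]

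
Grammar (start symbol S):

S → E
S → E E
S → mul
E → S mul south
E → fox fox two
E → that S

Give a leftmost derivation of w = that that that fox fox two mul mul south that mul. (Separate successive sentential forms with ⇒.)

S ⇒ E E   [S → E E]
E E ⇒ that S E   [E → that S]
that S E ⇒ that E E   [S → E]
that E E ⇒ that that S E   [E → that S]
that that S E ⇒ that that E E   [S → E]
that that E E ⇒ that that that S E   [E → that S]
that that that S E ⇒ that that that E E E   [S → E E]
that that that E E E ⇒ that that that fox fox two E E   [E → fox fox two]
that that that fox fox two E E ⇒ that that that fox fox two S mul south E   [E → S mul south]
that that that fox fox two S mul south E ⇒ that that that fox fox two mul mul south E   [S → mul]
that that that fox fox two mul mul south E ⇒ that that that fox fox two mul mul south that S   [E → that S]
that that that fox fox two mul mul south that S ⇒ that that that fox fox two mul mul south that mul   [S → mul]

S ⇒ E E ⇒ that S E ⇒ that E E ⇒ that that S E ⇒ that that E E ⇒ that that that S E ⇒ that that that E E E ⇒ that that that fox fox two E E ⇒ that that that fox fox two S mul south E ⇒ that that that fox fox two mul mul south E ⇒ that that that fox fox two mul mul south that S ⇒ that that that fox fox two mul mul south that mul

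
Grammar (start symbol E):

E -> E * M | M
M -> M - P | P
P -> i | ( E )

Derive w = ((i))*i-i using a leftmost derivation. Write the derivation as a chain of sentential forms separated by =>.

E => E*M   [E -> E * M]
E*M => M*M   [E -> M]
M*M => P*M   [M -> P]
P*M => (E)*M   [P -> ( E )]
(E)*M => (M)*M   [E -> M]
(M)*M => (P)*M   [M -> P]
(P)*M => ((E))*M   [P -> ( E )]
((E))*M => ((M))*M   [E -> M]
((M))*M => ((P))*M   [M -> P]
((P))*M => ((i))*M   [P -> i]
((i))*M => ((i))*M-P   [M -> M - P]
((i))*M-P => ((i))*P-P   [M -> P]
((i))*P-P => ((i))*i-P   [P -> i]
((i))*i-P => ((i))*i-i   [P -> i]

E => E*M => M*M => P*M => (E)*M => (M)*M => (P)*M => ((E))*M => ((M))*M => ((P))*M => ((i))*M => ((i))*M-P => ((i))*P-P => ((i))*i-P => ((i))*i-i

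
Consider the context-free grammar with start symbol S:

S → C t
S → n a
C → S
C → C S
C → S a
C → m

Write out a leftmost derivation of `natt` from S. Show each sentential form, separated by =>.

S=>Ct=>St=>Ctt=>Stt=>natt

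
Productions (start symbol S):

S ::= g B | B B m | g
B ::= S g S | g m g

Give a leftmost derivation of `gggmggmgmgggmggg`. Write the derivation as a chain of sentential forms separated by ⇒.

S ⇒ gB ⇒ gSgS ⇒ ggBgS ⇒ ggSgSgS ⇒ ggBBmgSgS ⇒ gggmgBmgSgS ⇒ gggmggmgmgSgS ⇒ gggmggmgmggBgS ⇒ gggmggmgmgggmggS ⇒ gggmggmgmgggmggg

S ⇒ gB   [S ::= g B]
gB ⇒ gSgS   [B ::= S g S]
gSgS ⇒ ggBgS   [S ::= g B]
ggBgS ⇒ ggSgSgS   [B ::= S g S]
ggSgSgS ⇒ ggBBmgSgS   [S ::= B B m]
ggBBmgSgS ⇒ gggmgBmgSgS   [B ::= g m g]
gggmgBmgSgS ⇒ gggmggmgmgSgS   [B ::= g m g]
gggmggmgmgSgS ⇒ gggmggmgmggBgS   [S ::= g B]
gggmggmgmggBgS ⇒ gggmggmgmgggmggS   [B ::= g m g]
gggmggmgmgggmggS ⇒ gggmggmgmgggmggg   [S ::= g]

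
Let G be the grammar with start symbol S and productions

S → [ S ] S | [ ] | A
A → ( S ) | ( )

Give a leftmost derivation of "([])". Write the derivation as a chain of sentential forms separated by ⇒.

S⇒A⇒(S)⇒([])

S ⇒ A   [S → A]
A ⇒ (S)   [A → ( S )]
(S) ⇒ ([])   [S → [ ]]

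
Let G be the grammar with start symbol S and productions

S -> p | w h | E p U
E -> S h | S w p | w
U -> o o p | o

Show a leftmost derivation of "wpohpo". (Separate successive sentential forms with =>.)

S => EpU   [S -> E p U]
EpU => ShpU   [E -> S h]
ShpU => EpUhpU   [S -> E p U]
EpUhpU => wpUhpU   [E -> w]
wpUhpU => wpohpU   [U -> o]
wpohpU => wpohpo   [U -> o]

S=>EpU=>ShpU=>EpUhpU=>wpUhpU=>wpohpU=>wpohpo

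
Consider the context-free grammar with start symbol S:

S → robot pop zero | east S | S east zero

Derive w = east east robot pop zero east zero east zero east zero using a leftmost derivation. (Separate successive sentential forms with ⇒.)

S ⇒ S east zero   [S → S east zero]
S east zero ⇒ S east zero east zero   [S → S east zero]
S east zero east zero ⇒ east S east zero east zero   [S → east S]
east S east zero east zero ⇒ east S east zero east zero east zero   [S → S east zero]
east S east zero east zero east zero ⇒ east east S east zero east zero east zero   [S → east S]
east east S east zero east zero east zero ⇒ east east robot pop zero east zero east zero east zero   [S → robot pop zero]

S ⇒ S east zero ⇒ S east zero east zero ⇒ east S east zero east zero ⇒ east S east zero east zero east zero ⇒ east east S east zero east zero east zero ⇒ east east robot pop zero east zero east zero east zero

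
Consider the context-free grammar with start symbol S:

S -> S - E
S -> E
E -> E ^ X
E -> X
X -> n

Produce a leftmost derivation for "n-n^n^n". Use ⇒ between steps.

S ⇒ S-E ⇒ E-E ⇒ X-E ⇒ n-E ⇒ n-E^X ⇒ n-E^X^X ⇒ n-X^X^X ⇒ n-n^X^X ⇒ n-n^n^X ⇒ n-n^n^n

S ⇒ S-E   [S -> S - E]
S-E ⇒ E-E   [S -> E]
E-E ⇒ X-E   [E -> X]
X-E ⇒ n-E   [X -> n]
n-E ⇒ n-E^X   [E -> E ^ X]
n-E^X ⇒ n-E^X^X   [E -> E ^ X]
n-E^X^X ⇒ n-X^X^X   [E -> X]
n-X^X^X ⇒ n-n^X^X   [X -> n]
n-n^X^X ⇒ n-n^n^X   [X -> n]
n-n^n^X ⇒ n-n^n^n   [X -> n]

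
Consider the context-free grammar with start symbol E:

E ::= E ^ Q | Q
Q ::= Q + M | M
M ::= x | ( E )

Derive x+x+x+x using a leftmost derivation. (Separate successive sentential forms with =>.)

E => Q => Q+M => Q+M+M => Q+M+M+M => M+M+M+M => x+M+M+M => x+x+M+M => x+x+x+M => x+x+x+x

E => Q   [E ::= Q]
Q => Q+M   [Q ::= Q + M]
Q+M => Q+M+M   [Q ::= Q + M]
Q+M+M => Q+M+M+M   [Q ::= Q + M]
Q+M+M+M => M+M+M+M   [Q ::= M]
M+M+M+M => x+M+M+M   [M ::= x]
x+M+M+M => x+x+M+M   [M ::= x]
x+x+M+M => x+x+x+M   [M ::= x]
x+x+x+M => x+x+x+x   [M ::= x]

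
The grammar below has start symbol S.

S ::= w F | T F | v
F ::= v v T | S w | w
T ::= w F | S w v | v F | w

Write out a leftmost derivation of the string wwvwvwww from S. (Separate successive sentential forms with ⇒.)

S ⇒ wF ⇒ wSw ⇒ wwFw ⇒ wwSww ⇒ wwTFww ⇒ wwvFFww ⇒ wwvwFww ⇒ wwvwSwww ⇒ wwvwvwww

S ⇒ wF   [S ::= w F]
wF ⇒ wSw   [F ::= S w]
wSw ⇒ wwFw   [S ::= w F]
wwFw ⇒ wwSww   [F ::= S w]
wwSww ⇒ wwTFww   [S ::= T F]
wwTFww ⇒ wwvFFww   [T ::= v F]
wwvFFww ⇒ wwvwFww   [F ::= w]
wwvwFww ⇒ wwvwSwww   [F ::= S w]
wwvwSwww ⇒ wwvwvwww   [S ::= v]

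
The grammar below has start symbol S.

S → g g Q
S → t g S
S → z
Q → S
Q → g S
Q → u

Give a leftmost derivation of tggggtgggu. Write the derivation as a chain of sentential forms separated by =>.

S => tgS => tgggQ => tggggS => tggggtgS => tggggtgggQ => tggggtgggu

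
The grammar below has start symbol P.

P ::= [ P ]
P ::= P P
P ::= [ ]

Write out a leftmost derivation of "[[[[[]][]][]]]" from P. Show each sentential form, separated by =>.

P => [P]   [P ::= [ P ]]
[P] => [[P]]   [P ::= [ P ]]
[[P]] => [[PP]]   [P ::= P P]
[[PP]] => [[[P]P]]   [P ::= [ P ]]
[[[P]P]] => [[[PP]P]]   [P ::= P P]
[[[PP]P]] => [[[[P]P]P]]   [P ::= [ P ]]
[[[[P]P]P]] => [[[[[]]P]P]]   [P ::= [ ]]
[[[[[]]P]P]] => [[[[[]][]]P]]   [P ::= [ ]]
[[[[[]][]]P]] => [[[[[]][]][]]]   [P ::= [ ]]

P => [P] => [[P]] => [[PP]] => [[[P]P]] => [[[PP]P]] => [[[[P]P]P]] => [[[[[]]P]P]] => [[[[[]][]]P]] => [[[[[]][]][]]]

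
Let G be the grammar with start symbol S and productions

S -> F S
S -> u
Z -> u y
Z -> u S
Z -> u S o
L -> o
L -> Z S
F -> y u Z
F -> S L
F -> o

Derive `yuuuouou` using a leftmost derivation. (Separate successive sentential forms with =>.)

S => FS => yuZS => yuuSoS => yuuFSoS => yuuSLSoS => yuuuLSoS => yuuuoSoS => yuuuouoS => yuuuouou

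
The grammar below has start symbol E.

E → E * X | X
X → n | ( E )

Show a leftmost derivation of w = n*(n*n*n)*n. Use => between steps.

E=>E*X=>E*X*X=>X*X*X=>n*X*X=>n*(E)*X=>n*(E*X)*X=>n*(E*X*X)*X=>n*(X*X*X)*X=>n*(n*X*X)*X=>n*(n*n*X)*X=>n*(n*n*n)*X=>n*(n*n*n)*n

E => E*X   [E → E * X]
E*X => E*X*X   [E → E * X]
E*X*X => X*X*X   [E → X]
X*X*X => n*X*X   [X → n]
n*X*X => n*(E)*X   [X → ( E )]
n*(E)*X => n*(E*X)*X   [E → E * X]
n*(E*X)*X => n*(E*X*X)*X   [E → E * X]
n*(E*X*X)*X => n*(X*X*X)*X   [E → X]
n*(X*X*X)*X => n*(n*X*X)*X   [X → n]
n*(n*X*X)*X => n*(n*n*X)*X   [X → n]
n*(n*n*X)*X => n*(n*n*n)*X   [X → n]
n*(n*n*n)*X => n*(n*n*n)*n   [X → n]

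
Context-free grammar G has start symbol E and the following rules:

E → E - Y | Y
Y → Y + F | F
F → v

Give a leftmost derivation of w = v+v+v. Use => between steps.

E => Y => Y+F => Y+F+F => F+F+F => v+F+F => v+v+F => v+v+v

E => Y   [E → Y]
Y => Y+F   [Y → Y + F]
Y+F => Y+F+F   [Y → Y + F]
Y+F+F => F+F+F   [Y → F]
F+F+F => v+F+F   [F → v]
v+F+F => v+v+F   [F → v]
v+v+F => v+v+v   [F → v]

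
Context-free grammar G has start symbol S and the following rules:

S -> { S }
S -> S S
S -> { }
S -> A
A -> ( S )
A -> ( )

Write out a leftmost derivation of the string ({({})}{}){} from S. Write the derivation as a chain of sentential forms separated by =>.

S => SS   [S -> S S]
SS => AS   [S -> A]
AS => (S)S   [A -> ( S )]
(S)S => (SS)S   [S -> S S]
(SS)S => ({S}S)S   [S -> { S }]
({S}S)S => ({A}S)S   [S -> A]
({A}S)S => ({(S)}S)S   [A -> ( S )]
({(S)}S)S => ({({})}S)S   [S -> { }]
({({})}S)S => ({({})}{})S   [S -> { }]
({({})}{})S => ({({})}{}){}   [S -> { }]

S => SS => AS => (S)S => (SS)S => ({S}S)S => ({A}S)S => ({(S)}S)S => ({({})}S)S => ({({})}{})S => ({({})}{}){}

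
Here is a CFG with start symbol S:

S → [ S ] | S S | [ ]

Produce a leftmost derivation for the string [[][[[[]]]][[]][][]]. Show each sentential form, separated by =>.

S=>[S]=>[SS]=>[SSS]=>[[]SS]=>[[]SSS]=>[[]SSSS]=>[[][S]SSS]=>[[][[S]]SSS]=>[[][[[S]]]SSS]=>[[][[[[]]]]SSS]=>[[][[[[]]]][S]SS]=>[[][[[[]]]][[]]SS]=>[[][[[[]]]][[]][]S]=>[[][[[[]]]][[]][][]]

S => [S]   [S → [ S ]]
[S] => [SS]   [S → S S]
[SS] => [SSS]   [S → S S]
[SSS] => [[]SS]   [S → [ ]]
[[]SS] => [[]SSS]   [S → S S]
[[]SSS] => [[]SSSS]   [S → S S]
[[]SSSS] => [[][S]SSS]   [S → [ S ]]
[[][S]SSS] => [[][[S]]SSS]   [S → [ S ]]
[[][[S]]SSS] => [[][[[S]]]SSS]   [S → [ S ]]
[[][[[S]]]SSS] => [[][[[[]]]]SSS]   [S → [ ]]
[[][[[[]]]]SSS] => [[][[[[]]]][S]SS]   [S → [ S ]]
[[][[[[]]]][S]SS] => [[][[[[]]]][[]]SS]   [S → [ ]]
[[][[[[]]]][[]]SS] => [[][[[[]]]][[]][]S]   [S → [ ]]
[[][[[[]]]][[]][]S] => [[][[[[]]]][[]][][]]   [S → [ ]]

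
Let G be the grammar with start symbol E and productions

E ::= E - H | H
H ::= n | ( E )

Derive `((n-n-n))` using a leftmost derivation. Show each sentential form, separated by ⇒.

E⇒H⇒(E)⇒(H)⇒((E))⇒((E-H))⇒((E-H-H))⇒((H-H-H))⇒((n-H-H))⇒((n-n-H))⇒((n-n-n))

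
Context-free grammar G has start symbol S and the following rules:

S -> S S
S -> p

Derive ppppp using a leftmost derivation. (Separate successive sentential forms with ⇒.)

S⇒SS⇒pS⇒pSS⇒pSSS⇒pSSSS⇒ppSSS⇒pppSS⇒ppppS⇒ppppp

S ⇒ SS   [S -> S S]
SS ⇒ pS   [S -> p]
pS ⇒ pSS   [S -> S S]
pSS ⇒ pSSS   [S -> S S]
pSSS ⇒ pSSSS   [S -> S S]
pSSSS ⇒ ppSSS   [S -> p]
ppSSS ⇒ pppSS   [S -> p]
pppSS ⇒ ppppS   [S -> p]
ppppS ⇒ ppppp   [S -> p]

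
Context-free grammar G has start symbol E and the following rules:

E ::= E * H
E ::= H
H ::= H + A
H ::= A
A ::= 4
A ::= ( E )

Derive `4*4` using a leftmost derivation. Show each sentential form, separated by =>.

E => E*H => H*H => A*H => 4*H => 4*A => 4*4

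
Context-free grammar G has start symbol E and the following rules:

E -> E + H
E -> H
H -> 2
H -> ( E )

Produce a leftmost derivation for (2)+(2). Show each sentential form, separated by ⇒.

E ⇒ E+H   [E -> E + H]
E+H ⇒ H+H   [E -> H]
H+H ⇒ (E)+H   [H -> ( E )]
(E)+H ⇒ (H)+H   [E -> H]
(H)+H ⇒ (2)+H   [H -> 2]
(2)+H ⇒ (2)+(E)   [H -> ( E )]
(2)+(E) ⇒ (2)+(H)   [E -> H]
(2)+(H) ⇒ (2)+(2)   [H -> 2]

E ⇒ E+H ⇒ H+H ⇒ (E)+H ⇒ (H)+H ⇒ (2)+H ⇒ (2)+(E) ⇒ (2)+(H) ⇒ (2)+(2)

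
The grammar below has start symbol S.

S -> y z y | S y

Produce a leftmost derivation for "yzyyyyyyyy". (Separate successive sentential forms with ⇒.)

S ⇒ Sy ⇒ Syy ⇒ Syyy ⇒ Syyyy ⇒ Syyyyy ⇒ Syyyyyy ⇒ Syyyyyyy ⇒ yzyyyyyyyy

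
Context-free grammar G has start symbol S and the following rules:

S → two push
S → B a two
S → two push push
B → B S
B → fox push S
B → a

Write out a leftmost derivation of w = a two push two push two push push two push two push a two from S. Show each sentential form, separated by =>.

S => B a two => B S a two => B S S a two => B S S S a two => B S S S S a two => B S S S S S a two => a S S S S S a two => a two push S S S S a two => a two push two push S S S a two => a two push two push two push push S S a two => a two push two push two push push two push S a two => a two push two push two push push two push two push a two

S => B a two   [S → B a two]
B a two => B S a two   [B → B S]
B S a two => B S S a two   [B → B S]
B S S a two => B S S S a two   [B → B S]
B S S S a two => B S S S S a two   [B → B S]
B S S S S a two => B S S S S S a two   [B → B S]
B S S S S S a two => a S S S S S a two   [B → a]
a S S S S S a two => a two push S S S S a two   [S → two push]
a two push S S S S a two => a two push two push S S S a two   [S → two push]
a two push two push S S S a two => a two push two push two push push S S a two   [S → two push push]
a two push two push two push push S S a two => a two push two push two push push two push S a two   [S → two push]
a two push two push two push push two push S a two => a two push two push two push push two push two push a two   [S → two push]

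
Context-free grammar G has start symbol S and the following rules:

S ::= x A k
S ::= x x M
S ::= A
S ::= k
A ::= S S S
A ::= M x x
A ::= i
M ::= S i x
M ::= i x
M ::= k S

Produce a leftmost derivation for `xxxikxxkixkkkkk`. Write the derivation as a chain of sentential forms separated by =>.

S=>xAk=>xSSSk=>xxAkSSk=>xxSSSkSSk=>xxxAkSSkSSk=>xxxikSSkSSk=>xxxikxxMSkSSk=>xxxikxxSixSkSSk=>xxxikxxkixSkSSk=>xxxikxxkixkkSSk=>xxxikxxkixkkkSk=>xxxikxxkixkkkkk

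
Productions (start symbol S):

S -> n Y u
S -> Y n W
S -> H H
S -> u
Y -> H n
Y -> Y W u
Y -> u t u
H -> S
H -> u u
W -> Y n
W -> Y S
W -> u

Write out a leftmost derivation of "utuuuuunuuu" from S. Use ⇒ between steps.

S ⇒ HH ⇒ SH ⇒ YnWH ⇒ YWunWH ⇒ YWuWunWH ⇒ utuWuWunWH ⇒ utuuuWunWH ⇒ utuuuuunWH ⇒ utuuuuunuH ⇒ utuuuuunuuu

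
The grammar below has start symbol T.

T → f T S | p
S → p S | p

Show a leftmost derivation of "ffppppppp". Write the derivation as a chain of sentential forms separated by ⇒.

T⇒fTS⇒ffTSS⇒ffpSS⇒ffppSS⇒ffpppSS⇒ffppppSS⇒ffpppppSS⇒ffppppppS⇒ffppppppp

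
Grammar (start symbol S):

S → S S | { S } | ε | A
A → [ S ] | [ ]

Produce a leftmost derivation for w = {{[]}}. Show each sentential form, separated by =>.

S => {S} => {{S}} => {{SS}} => {{AS}} => {{[]S}} => {{[]}}

S => {S}   [S → { S }]
{S} => {{S}}   [S → { S }]
{{S}} => {{SS}}   [S → S S]
{{SS}} => {{AS}}   [S → A]
{{AS}} => {{[]S}}   [A → [ ]]
{{[]S}} => {{[]}}   [S → ε]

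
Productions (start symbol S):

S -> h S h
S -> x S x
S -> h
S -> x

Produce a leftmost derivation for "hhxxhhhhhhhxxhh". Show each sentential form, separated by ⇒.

S ⇒ hSh ⇒ hhShh ⇒ hhxSxhh ⇒ hhxxSxxhh ⇒ hhxxhShxxhh ⇒ hhxxhhShhxxhh ⇒ hhxxhhhShhhxxhh ⇒ hhxxhhhhhhhxxhh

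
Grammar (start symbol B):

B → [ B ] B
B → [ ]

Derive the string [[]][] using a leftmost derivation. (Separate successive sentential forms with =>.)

B => [B]B => [[]]B => [[]][]

B => [B]B   [B → [ B ] B]
[B]B => [[]]B   [B → [ ]]
[[]]B => [[]][]   [B → [ ]]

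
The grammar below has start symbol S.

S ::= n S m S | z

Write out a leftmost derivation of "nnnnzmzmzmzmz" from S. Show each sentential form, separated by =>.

S=>nSmS=>nnSmSmS=>nnnSmSmSmS=>nnnnSmSmSmSmS=>nnnnzmSmSmSmS=>nnnnzmzmSmSmS=>nnnnzmzmzmSmS=>nnnnzmzmzmzmS=>nnnnzmzmzmzmz

S => nSmS   [S ::= n S m S]
nSmS => nnSmSmS   [S ::= n S m S]
nnSmSmS => nnnSmSmSmS   [S ::= n S m S]
nnnSmSmSmS => nnnnSmSmSmSmS   [S ::= n S m S]
nnnnSmSmSmSmS => nnnnzmSmSmSmS   [S ::= z]
nnnnzmSmSmSmS => nnnnzmzmSmSmS   [S ::= z]
nnnnzmzmSmSmS => nnnnzmzmzmSmS   [S ::= z]
nnnnzmzmzmSmS => nnnnzmzmzmzmS   [S ::= z]
nnnnzmzmzmzmS => nnnnzmzmzmzmz   [S ::= z]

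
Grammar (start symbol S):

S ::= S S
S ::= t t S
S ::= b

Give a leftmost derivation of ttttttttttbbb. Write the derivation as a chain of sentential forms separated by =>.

S => ttS => ttttS => ttttttS => ttttttttS => ttttttttSS => ttttttttttSS => ttttttttttSSS => ttttttttttbSS => ttttttttttbbS => ttttttttttbbb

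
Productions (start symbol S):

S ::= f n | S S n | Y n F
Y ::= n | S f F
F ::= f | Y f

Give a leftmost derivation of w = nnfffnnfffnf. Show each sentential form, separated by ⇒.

S ⇒ YnF   [S ::= Y n F]
YnF ⇒ SfFnF   [Y ::= S f F]
SfFnF ⇒ YnFfFnF   [S ::= Y n F]
YnFfFnF ⇒ SfFnFfFnF   [Y ::= S f F]
SfFnFfFnF ⇒ YnFfFnFfFnF   [S ::= Y n F]
YnFfFnFfFnF ⇒ nnFfFnFfFnF   [Y ::= n]
nnFfFnFfFnF ⇒ nnffFnFfFnF   [F ::= f]
nnffFnFfFnF ⇒ nnfffnFfFnF   [F ::= f]
nnfffnFfFnF ⇒ nnfffnYffFnF   [F ::= Y f]
nnfffnYffFnF ⇒ nnfffnnffFnF   [Y ::= n]
nnfffnnffFnF ⇒ nnfffnnfffnF   [F ::= f]
nnfffnnfffnF ⇒ nnfffnnfffnf   [F ::= f]

S ⇒ YnF ⇒ SfFnF ⇒ YnFfFnF ⇒ SfFnFfFnF ⇒ YnFfFnFfFnF ⇒ nnFfFnFfFnF ⇒ nnffFnFfFnF ⇒ nnfffnFfFnF ⇒ nnfffnYffFnF ⇒ nnfffnnffFnF ⇒ nnfffnnfffnF ⇒ nnfffnnfffnf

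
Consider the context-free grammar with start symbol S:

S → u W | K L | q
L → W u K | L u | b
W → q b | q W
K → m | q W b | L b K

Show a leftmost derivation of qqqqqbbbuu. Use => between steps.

S => KL   [S → K L]
KL => qWbL   [K → q W b]
qWbL => qqWbL   [W → q W]
qqWbL => qqqWbL   [W → q W]
qqqWbL => qqqqWbL   [W → q W]
qqqqWbL => qqqqqbbL   [W → q b]
qqqqqbbL => qqqqqbbLu   [L → L u]
qqqqqbbLu => qqqqqbbLuu   [L → L u]
qqqqqbbLuu => qqqqqbbbuu   [L → b]

S => KL => qWbL => qqWbL => qqqWbL => qqqqWbL => qqqqqbbL => qqqqqbbLu => qqqqqbbLuu => qqqqqbbbuu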